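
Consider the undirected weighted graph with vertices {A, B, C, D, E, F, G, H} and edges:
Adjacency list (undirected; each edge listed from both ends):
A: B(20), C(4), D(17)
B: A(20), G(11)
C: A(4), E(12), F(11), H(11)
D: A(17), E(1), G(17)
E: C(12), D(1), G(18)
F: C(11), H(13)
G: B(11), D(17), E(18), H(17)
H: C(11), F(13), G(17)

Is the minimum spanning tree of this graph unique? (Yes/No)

No

Sort edges by weight, then run Kruskal:
D E (1): add — endpoints in different components.
A C (4): add — endpoints in different components.
B G (11): add — endpoints in different components.
C F (11): add — endpoints in different components.
C H (11): add — endpoints in different components.
C E (12): add — endpoints in different components.
F H (13): skip — F and H already connected.
A D (17): skip — A and D already connected.
D G (17): add — endpoints in different components.
Non-tree edge G H has weight 17, equal to the heaviest edge on its tree cycle — swapping gives another MST of the same weight. Not unique.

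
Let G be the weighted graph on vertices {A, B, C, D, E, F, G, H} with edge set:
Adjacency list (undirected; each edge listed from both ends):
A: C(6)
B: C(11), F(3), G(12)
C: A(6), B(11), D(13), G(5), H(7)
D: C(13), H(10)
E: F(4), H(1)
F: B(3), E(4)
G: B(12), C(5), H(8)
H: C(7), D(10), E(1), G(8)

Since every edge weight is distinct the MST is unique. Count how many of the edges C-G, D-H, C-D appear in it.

2

Sort edges by weight, then run Kruskal:
E-H (1): add — endpoints in different components.
B-F (3): add — endpoints in different components.
E-F (4): add — endpoints in different components.
C-G (5): add — endpoints in different components.
A-C (6): add — endpoints in different components.
C-H (7): add — endpoints in different components.
G-H (8): skip — G and H already connected.
D-H (10): add — endpoints in different components.
MST edge set: {E-H, B-F, E-F, C-G, A-C, C-H, D-H}.
Of the listed edges, {C-G, D-H} are in the MST → 2.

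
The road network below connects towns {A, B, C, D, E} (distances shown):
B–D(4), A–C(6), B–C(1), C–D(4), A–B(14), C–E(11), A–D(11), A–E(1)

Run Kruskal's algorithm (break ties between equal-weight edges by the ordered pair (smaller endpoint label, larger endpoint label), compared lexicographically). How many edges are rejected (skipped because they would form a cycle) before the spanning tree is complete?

1

Kruskal's algorithm — process edges by increasing weight (ties by edge label):
A–E (1): add. Components now {A,E} {B} {C} {D}
B–C (1): add. Components now {A,E} {B,C} {D}
B–D (4): add. Components now {A,E} {B,C,D}
C–D (4): skip — C and D already connected.
A–C (6): add. Components now {A,B,C,D,E}
Edges rejected before the tree was complete: 1.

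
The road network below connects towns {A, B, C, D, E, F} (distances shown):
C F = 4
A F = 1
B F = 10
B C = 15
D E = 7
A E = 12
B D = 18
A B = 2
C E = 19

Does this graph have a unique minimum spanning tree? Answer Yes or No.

Sort edges by weight, then run Kruskal:
A F (1): add — endpoints in different components.
A B (2): add — endpoints in different components.
C F (4): add — endpoints in different components.
D E (7): add — endpoints in different components.
B F (10): skip — B and F already connected.
A E (12): add — endpoints in different components.
Every non-tree edge has weight strictly greater than the heaviest edge on the tree path between its endpoints, so the MST is unique.

Yes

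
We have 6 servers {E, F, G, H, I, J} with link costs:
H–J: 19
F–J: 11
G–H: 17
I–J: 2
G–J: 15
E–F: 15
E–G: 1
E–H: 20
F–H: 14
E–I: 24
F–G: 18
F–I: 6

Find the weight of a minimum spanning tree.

38

Grow the tree from I using Prim:
Step 1: cheapest edge leaving the tree is I–J (2); add J.
Step 2: cheapest edge leaving the tree is F–I (6); add F.
Step 3: cheapest edge leaving the tree is F–H (14); add H.
Step 4: cheapest edge leaving the tree is E–F (15); add E.
Step 5: cheapest edge leaving the tree is E–G (1); add G.
MST edges: I–J, F–I, F–H, E–F, E–G; total weight 2+6+14+15+1 = 38.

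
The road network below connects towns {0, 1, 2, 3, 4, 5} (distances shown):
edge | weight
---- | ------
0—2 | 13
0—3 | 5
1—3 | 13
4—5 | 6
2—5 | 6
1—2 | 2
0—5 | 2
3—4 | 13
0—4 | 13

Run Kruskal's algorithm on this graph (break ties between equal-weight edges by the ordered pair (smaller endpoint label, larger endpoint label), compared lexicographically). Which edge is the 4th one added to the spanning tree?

2-5

Kruskal's algorithm — process edges by increasing weight (ties by edge label):
0—5 (2): add. Components now {0,5} {1} {2} {3} {4}
1—2 (2): add. Components now {0,5} {1,2} {3} {4}
0—3 (5): add. Components now {0,3,5} {1,2} {4}
2—5 (6): add. Components now {0,1,2,3,5} {4}
4—5 (6): add. Components now {0,1,2,3,4,5}
The 4th edge added is 2—5.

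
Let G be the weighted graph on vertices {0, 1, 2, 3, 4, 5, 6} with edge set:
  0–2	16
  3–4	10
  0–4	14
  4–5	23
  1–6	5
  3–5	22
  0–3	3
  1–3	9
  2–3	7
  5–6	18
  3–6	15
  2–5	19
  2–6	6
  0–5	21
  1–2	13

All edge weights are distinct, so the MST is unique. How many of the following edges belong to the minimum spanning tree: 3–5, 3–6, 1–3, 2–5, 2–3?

Kruskal's algorithm — process edges by increasing weight (ties by edge label):
0–3 (3): add — endpoints in different components.
1–6 (5): add — endpoints in different components.
2–6 (6): add — endpoints in different components.
2–3 (7): add — endpoints in different components.
1–3 (9): skip — 1 and 3 already connected.
3–4 (10): add — endpoints in different components.
1–2 (13): skip — 1 and 2 already connected.
0–4 (14): skip — 0 and 4 already connected.
3–6 (15): skip — 3 and 6 already connected.
0–2 (16): skip — 0 and 2 already connected.
5–6 (18): add — endpoints in different components.
MST edge set: {0–3, 1–6, 2–6, 2–3, 3–4, 5–6}.
Of the listed edges, {2–3} are in the MST → 1.

1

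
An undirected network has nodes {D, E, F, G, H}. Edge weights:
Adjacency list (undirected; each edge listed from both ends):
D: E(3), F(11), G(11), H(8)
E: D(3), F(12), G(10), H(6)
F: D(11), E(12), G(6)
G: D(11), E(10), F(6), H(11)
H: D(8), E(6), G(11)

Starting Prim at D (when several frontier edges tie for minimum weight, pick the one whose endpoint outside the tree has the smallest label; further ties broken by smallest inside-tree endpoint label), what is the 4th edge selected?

F-G

Grow the tree from D using Prim:
Step 1: cheapest edge leaving the tree is D E (3); add E.
Step 2: cheapest edge leaving the tree is E H (6); add H.
Step 3: cheapest edge leaving the tree is E G (10); add G.
Step 4: cheapest edge leaving the tree is F G (6); add F.
The 4th edge added is F G.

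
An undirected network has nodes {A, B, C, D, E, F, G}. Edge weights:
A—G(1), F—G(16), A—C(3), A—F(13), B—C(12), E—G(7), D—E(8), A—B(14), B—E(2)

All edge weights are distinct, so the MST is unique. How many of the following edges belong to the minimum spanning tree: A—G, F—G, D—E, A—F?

Kruskal's algorithm — process edges by increasing weight (ties by edge label):
A—G (1): add — endpoints in different components.
B—E (2): add — endpoints in different components.
A—C (3): add — endpoints in different components.
E—G (7): add — endpoints in different components.
D—E (8): add — endpoints in different components.
B—C (12): skip — B and C already connected.
A—F (13): add — endpoints in different components.
MST edge set: {A—G, B—E, A—C, E—G, D—E, A—F}.
Of the listed edges, {A—G, D—E, A—F} are in the MST → 3.

3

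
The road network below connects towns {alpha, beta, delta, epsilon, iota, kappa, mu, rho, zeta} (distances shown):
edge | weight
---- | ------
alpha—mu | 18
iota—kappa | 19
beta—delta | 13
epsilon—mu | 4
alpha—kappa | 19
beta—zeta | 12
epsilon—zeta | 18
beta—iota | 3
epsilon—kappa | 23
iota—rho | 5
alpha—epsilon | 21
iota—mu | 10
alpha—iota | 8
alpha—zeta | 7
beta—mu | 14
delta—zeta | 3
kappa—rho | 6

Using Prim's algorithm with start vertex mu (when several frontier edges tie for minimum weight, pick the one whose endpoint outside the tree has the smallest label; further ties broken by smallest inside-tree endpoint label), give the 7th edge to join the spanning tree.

alpha-zeta

Prim's algorithm from mu:
Step 1: cheapest edge leaving the tree is epsilon—mu (4); add epsilon.
Step 2: cheapest edge leaving the tree is iota—mu (10); add iota.
Step 3: cheapest edge leaving the tree is beta—iota (3); add beta.
Step 4: cheapest edge leaving the tree is iota—rho (5); add rho.
Step 5: cheapest edge leaving the tree is kappa—rho (6); add kappa.
Step 6: cheapest edge leaving the tree is alpha—iota (8); add alpha.
Step 7: cheapest edge leaving the tree is alpha—zeta (7); add zeta.
Step 8: cheapest edge leaving the tree is delta—zeta (3); add delta.
The 7th edge added is alpha—zeta.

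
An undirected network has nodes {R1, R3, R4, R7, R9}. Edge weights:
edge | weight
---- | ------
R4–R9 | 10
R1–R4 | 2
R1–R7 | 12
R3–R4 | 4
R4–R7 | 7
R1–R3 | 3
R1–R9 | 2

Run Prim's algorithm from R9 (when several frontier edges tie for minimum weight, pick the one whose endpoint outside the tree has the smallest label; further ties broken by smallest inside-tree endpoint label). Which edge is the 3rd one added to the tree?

R1-R3

Prim's algorithm from R9:
Step 1: cheapest edge leaving the tree is R1–R9 (2); add R1.
Step 2: cheapest edge leaving the tree is R1–R4 (2); add R4.
Step 3: cheapest edge leaving the tree is R1–R3 (3); add R3.
Step 4: cheapest edge leaving the tree is R4–R7 (7); add R7.
The 3rd edge added is R1–R3.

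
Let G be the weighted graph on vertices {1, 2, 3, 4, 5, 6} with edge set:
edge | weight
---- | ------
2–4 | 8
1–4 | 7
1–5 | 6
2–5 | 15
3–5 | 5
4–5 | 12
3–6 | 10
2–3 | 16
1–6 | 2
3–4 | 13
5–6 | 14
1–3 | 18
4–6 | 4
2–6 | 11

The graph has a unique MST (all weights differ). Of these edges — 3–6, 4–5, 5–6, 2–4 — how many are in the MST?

1

Sort edges by weight, then run Kruskal:
1–6 (2): add. Components now {1,6} {2} {3} {4} {5}
4–6 (4): add. Components now {1,4,6} {2} {3} {5}
3–5 (5): add. Components now {1,4,6} {2} {3,5}
1–5 (6): add. Components now {1,3,4,5,6} {2}
1–4 (7): skip — 1 and 4 already connected.
2–4 (8): add. Components now {1,2,3,4,5,6}
MST edge set: {1–6, 4–6, 3–5, 1–5, 2–4}.
Of the listed edges, {2–4} are in the MST → 1.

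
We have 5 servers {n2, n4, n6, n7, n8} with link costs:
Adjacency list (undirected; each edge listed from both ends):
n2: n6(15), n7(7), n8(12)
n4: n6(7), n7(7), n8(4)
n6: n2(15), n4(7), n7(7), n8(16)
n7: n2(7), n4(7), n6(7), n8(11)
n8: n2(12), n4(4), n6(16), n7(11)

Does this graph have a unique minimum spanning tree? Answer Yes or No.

No

Sort edges by weight, then run Kruskal:
n4 n8 (4): add — endpoints in different components.
n2 n7 (7): add — endpoints in different components.
n4 n6 (7): add — endpoints in different components.
n4 n7 (7): add — endpoints in different components.
Non-tree edge n6 n7 has weight 7, equal to the heaviest edge on its tree cycle — swapping gives another MST of the same weight. Not unique.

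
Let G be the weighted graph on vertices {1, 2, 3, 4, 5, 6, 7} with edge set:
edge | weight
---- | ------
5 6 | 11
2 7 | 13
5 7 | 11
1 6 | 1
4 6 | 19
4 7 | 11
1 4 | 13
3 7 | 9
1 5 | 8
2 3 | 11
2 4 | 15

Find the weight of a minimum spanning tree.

51

Kruskal: consider edges lightest-first.
1 6 (1): add. Components now {1,6} {2} {3} {4} {5} {7}
1 5 (8): add. Components now {1,5,6} {2} {3} {4} {7}
3 7 (9): add. Components now {1,5,6} {2} {3,7} {4}
2 3 (11): add. Components now {1,5,6} {2,3,7} {4}
4 7 (11): add. Components now {1,5,6} {2,3,4,7}
5 6 (11): skip — 5 and 6 already connected.
5 7 (11): add. Components now {1,2,3,4,5,6,7}
MST edges: 1 6, 1 5, 3 7, 2 3, 4 7, 5 7; total weight 1+8+9+11+11+11 = 51.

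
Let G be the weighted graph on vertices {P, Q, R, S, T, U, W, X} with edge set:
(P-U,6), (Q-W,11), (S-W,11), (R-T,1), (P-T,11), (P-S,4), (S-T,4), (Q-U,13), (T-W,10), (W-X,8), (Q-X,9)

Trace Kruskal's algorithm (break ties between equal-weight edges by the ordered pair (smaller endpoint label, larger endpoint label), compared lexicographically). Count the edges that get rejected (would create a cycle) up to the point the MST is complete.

Kruskal: consider edges lightest-first.
R-T (1): add — endpoints in different components.
P-S (4): add — endpoints in different components.
S-T (4): add — endpoints in different components.
P-U (6): add — endpoints in different components.
W-X (8): add — endpoints in different components.
Q-X (9): add — endpoints in different components.
T-W (10): add — endpoints in different components.
Edges rejected before the tree was complete: 0.

0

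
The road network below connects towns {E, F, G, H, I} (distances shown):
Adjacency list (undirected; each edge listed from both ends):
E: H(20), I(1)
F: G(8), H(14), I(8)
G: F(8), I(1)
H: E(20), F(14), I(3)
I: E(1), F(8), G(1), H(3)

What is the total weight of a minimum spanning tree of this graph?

13

Prim's algorithm from H:
Step 1: frontier [H I 3, F H 14, E H 20] → take H I (3); add I.
Step 2: frontier [F H 14, E H 20, E I 1, G I 1, F I 8] → take E I (1); add E.
Step 3: frontier [F H 14, G I 1, F I 8] → take G I (1); add G.
Step 4: frontier [F G 8, F H 14, F I 8] → take F G (8); add F.
MST edges: H I, E I, G I, F G; total weight 3+1+1+8 = 13.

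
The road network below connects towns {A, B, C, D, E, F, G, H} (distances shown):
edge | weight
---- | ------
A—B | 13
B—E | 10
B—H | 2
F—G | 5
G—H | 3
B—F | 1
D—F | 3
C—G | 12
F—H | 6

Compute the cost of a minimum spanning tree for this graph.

Sort edges by weight, then run Kruskal:
B—F (1): add — endpoints in different components.
B—H (2): add — endpoints in different components.
D—F (3): add — endpoints in different components.
G—H (3): add — endpoints in different components.
F—G (5): skip — F and G already connected.
F—H (6): skip — F and H already connected.
B—E (10): add — endpoints in different components.
C—G (12): add — endpoints in different components.
A—B (13): add — endpoints in different components.
MST edges: B—F, B—H, D—F, G—H, B—E, C—G, A—B; total weight 1+2+3+3+10+12+13 = 44.

44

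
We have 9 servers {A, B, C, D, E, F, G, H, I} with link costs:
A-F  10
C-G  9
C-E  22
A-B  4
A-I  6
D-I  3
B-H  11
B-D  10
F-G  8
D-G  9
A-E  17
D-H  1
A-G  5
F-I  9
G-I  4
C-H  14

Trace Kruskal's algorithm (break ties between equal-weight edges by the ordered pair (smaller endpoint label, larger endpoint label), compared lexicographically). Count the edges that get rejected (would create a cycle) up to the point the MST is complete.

7

Sort edges by weight, then run Kruskal:
D-H (1): add — endpoints in different components.
D-I (3): add — endpoints in different components.
A-B (4): add — endpoints in different components.
G-I (4): add — endpoints in different components.
A-G (5): add — endpoints in different components.
A-I (6): skip — A and I already connected.
F-G (8): add — endpoints in different components.
C-G (9): add — endpoints in different components.
D-G (9): skip — D and G already connected.
F-I (9): skip — F and I already connected.
A-F (10): skip — A and F already connected.
B-D (10): skip — B and D already connected.
B-H (11): skip — B and H already connected.
C-H (14): skip — C and H already connected.
A-E (17): add — endpoints in different components.
Edges rejected before the tree was complete: 7.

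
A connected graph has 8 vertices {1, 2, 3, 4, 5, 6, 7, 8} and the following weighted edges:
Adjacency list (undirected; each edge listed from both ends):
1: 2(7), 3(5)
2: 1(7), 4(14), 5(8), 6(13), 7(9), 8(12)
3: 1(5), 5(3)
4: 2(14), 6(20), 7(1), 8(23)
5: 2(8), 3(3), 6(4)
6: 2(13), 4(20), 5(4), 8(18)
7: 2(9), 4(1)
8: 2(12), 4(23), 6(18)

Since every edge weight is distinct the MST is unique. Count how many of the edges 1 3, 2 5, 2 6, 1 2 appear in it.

2

Sort edges by weight, then run Kruskal:
4 7 (1): add — endpoints in different components.
3 5 (3): add — endpoints in different components.
5 6 (4): add — endpoints in different components.
1 3 (5): add — endpoints in different components.
1 2 (7): add — endpoints in different components.
2 5 (8): skip — 2 and 5 already connected.
2 7 (9): add — endpoints in different components.
2 8 (12): add — endpoints in different components.
MST edge set: {4 7, 3 5, 5 6, 1 3, 1 2, 2 7, 2 8}.
Of the listed edges, {1 3, 1 2} are in the MST → 2.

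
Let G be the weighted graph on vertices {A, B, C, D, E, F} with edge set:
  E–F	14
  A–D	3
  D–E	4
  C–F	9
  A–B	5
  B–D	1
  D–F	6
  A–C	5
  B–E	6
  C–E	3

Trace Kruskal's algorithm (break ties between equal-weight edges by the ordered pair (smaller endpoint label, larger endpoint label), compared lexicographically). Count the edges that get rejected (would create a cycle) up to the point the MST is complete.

3

Kruskal: consider edges lightest-first.
B–D (1): add — endpoints in different components.
A–D (3): add — endpoints in different components.
C–E (3): add — endpoints in different components.
D–E (4): add — endpoints in different components.
A–B (5): skip — A and B already connected.
A–C (5): skip — A and C already connected.
B–E (6): skip — B and E already connected.
D–F (6): add — endpoints in different components.
Edges rejected before the tree was complete: 3.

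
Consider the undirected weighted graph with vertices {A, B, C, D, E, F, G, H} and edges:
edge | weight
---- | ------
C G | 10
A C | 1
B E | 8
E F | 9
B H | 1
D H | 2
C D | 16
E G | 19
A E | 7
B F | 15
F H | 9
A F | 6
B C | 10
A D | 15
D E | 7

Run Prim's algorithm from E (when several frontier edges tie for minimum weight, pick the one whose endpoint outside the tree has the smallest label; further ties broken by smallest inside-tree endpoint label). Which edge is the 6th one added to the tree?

B-H

Prim, starting at E.
Step 1: cheapest edge leaving the tree is A E (7); add A.
Step 2: cheapest edge leaving the tree is A C (1); add C.
Step 3: cheapest edge leaving the tree is A F (6); add F.
Step 4: cheapest edge leaving the tree is D E (7); add D.
Step 5: cheapest edge leaving the tree is D H (2); add H.
Step 6: cheapest edge leaving the tree is B H (1); add B.
Step 7: cheapest edge leaving the tree is C G (10); add G.
The 6th edge added is B H.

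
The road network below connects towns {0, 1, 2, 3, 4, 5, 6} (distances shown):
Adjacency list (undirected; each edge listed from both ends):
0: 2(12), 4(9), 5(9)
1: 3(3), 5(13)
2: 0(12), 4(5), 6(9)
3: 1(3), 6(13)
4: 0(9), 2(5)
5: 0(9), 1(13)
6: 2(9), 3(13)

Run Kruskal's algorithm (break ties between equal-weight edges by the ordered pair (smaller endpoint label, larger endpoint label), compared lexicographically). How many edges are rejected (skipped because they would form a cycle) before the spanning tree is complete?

Sort edges by weight, then run Kruskal:
1 3 (3): add. Components now {0} {1,3} {2} {4} {5} {6}
2 4 (5): add. Components now {0} {1,3} {2,4} {5} {6}
0 4 (9): add. Components now {0,2,4} {1,3} {5} {6}
0 5 (9): add. Components now {0,2,4,5} {1,3} {6}
2 6 (9): add. Components now {0,2,4,5,6} {1,3}
0 2 (12): skip — 0 and 2 already connected.
1 5 (13): add. Components now {0,1,2,3,4,5,6}
Edges rejected before the tree was complete: 1.

1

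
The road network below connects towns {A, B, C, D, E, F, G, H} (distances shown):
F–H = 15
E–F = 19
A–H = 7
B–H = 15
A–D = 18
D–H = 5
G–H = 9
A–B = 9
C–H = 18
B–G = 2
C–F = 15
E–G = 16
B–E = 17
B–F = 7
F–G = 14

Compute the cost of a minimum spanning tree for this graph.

61

Grow the tree from E using Prim:
Step 1: cheapest edge leaving the tree is E–G (16); add G.
Step 2: cheapest edge leaving the tree is B–G (2); add B.
Step 3: cheapest edge leaving the tree is B–F (7); add F.
Step 4: cheapest edge leaving the tree is A–B (9); add A.
Step 5: cheapest edge leaving the tree is A–H (7); add H.
Step 6: cheapest edge leaving the tree is D–H (5); add D.
Step 7: cheapest edge leaving the tree is C–F (15); add C.
MST edges: E–G, B–G, B–F, A–B, A–H, D–H, C–F; total weight 16+2+7+9+7+5+15 = 61.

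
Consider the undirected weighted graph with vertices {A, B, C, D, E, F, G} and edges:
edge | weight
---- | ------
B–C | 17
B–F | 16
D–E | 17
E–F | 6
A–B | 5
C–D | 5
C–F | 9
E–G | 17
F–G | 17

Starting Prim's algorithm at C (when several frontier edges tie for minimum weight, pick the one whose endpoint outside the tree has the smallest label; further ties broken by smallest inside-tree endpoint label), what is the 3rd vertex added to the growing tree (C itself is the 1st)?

Prim's algorithm from C:
Step 1: frontier [C–D 5, C–F 9, B–C 17] → take C–D (5); add D.
Step 2: frontier [C–F 9, B–C 17, D–E 17] → take C–F (9); add F.
Step 3: frontier [B–C 17, D–E 17, E–F 6, B–F 16, F–G 17] → take E–F (6); add E.
Step 4: frontier [B–C 17, E–G 17, B–F 16, F–G 17] → take B–F (16); add B.
Step 5: frontier [A–B 5, E–G 17, F–G 17] → take A–B (5); add A.
Step 6: frontier [E–G 17, F–G 17] → take E–G (17); add G.
Vertex order: C, D, F, E, B, A, G. The 3rd vertex is F.

F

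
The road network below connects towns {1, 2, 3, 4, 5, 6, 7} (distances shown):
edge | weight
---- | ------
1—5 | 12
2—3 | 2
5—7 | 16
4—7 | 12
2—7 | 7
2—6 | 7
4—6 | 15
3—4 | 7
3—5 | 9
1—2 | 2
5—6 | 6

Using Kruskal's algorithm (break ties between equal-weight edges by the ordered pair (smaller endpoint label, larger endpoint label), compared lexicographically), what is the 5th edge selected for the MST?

2-7

Kruskal: consider edges lightest-first.
1—2 (2): add. Components now {1,2} {3} {4} {5} {6} {7}
2—3 (2): add. Components now {1,2,3} {4} {5} {6} {7}
5—6 (6): add. Components now {1,2,3} {4} {5,6} {7}
2—6 (7): add. Components now {1,2,3,5,6} {4} {7}
2—7 (7): add. Components now {1,2,3,5,6,7} {4}
3—4 (7): add. Components now {1,2,3,4,5,6,7}
The 5th edge added is 2—7.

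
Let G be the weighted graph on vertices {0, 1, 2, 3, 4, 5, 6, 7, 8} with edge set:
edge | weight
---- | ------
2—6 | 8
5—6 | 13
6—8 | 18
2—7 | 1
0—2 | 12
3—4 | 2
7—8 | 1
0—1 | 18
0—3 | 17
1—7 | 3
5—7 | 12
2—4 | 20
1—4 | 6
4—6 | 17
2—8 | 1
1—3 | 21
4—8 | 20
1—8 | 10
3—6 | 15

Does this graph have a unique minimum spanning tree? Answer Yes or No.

No

Kruskal: consider edges lightest-first.
2—7 (1): add — endpoints in different components.
2—8 (1): add — endpoints in different components.
7—8 (1): skip — 7 and 8 already connected.
3—4 (2): add — endpoints in different components.
1—7 (3): add — endpoints in different components.
1—4 (6): add — endpoints in different components.
2—6 (8): add — endpoints in different components.
1—8 (10): skip — 1 and 8 already connected.
0—2 (12): add — endpoints in different components.
5—7 (12): add — endpoints in different components.
Non-tree edge 7—8 has weight 1, equal to the heaviest edge on its tree cycle — swapping gives another MST of the same weight. Not unique.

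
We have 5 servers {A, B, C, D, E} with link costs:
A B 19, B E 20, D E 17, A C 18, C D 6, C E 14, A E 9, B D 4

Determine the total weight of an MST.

33

Kruskal: consider edges lightest-first.
B D (4): add. Components now {A} {B,D} {C} {E}
C D (6): add. Components now {A} {B,C,D} {E}
A E (9): add. Components now {A,E} {B,C,D}
C E (14): add. Components now {A,B,C,D,E}
MST edges: B D, C D, A E, C E; total weight 4+6+9+14 = 33.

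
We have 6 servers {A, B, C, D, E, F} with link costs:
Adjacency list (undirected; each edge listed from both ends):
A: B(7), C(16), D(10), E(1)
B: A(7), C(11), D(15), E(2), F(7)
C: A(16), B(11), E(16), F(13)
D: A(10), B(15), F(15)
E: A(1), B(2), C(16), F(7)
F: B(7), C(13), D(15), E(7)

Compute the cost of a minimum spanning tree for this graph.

31

Prim's algorithm from A:
Step 1: cheapest edge leaving the tree is A E (1); add E.
Step 2: cheapest edge leaving the tree is B E (2); add B.
Step 3: cheapest edge leaving the tree is B F (7); add F.
Step 4: cheapest edge leaving the tree is A D (10); add D.
Step 5: cheapest edge leaving the tree is B C (11); add C.
MST edges: A E, B E, B F, A D, B C; total weight 1+2+7+10+11 = 31.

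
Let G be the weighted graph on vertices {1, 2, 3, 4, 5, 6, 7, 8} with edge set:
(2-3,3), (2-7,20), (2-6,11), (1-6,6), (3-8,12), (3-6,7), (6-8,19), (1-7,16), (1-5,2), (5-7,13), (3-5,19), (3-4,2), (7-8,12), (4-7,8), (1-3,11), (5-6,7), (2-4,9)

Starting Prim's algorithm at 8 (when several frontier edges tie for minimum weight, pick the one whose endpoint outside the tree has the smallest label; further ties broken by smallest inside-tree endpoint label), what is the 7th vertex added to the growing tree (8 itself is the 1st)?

5

Prim, starting at 8.
Step 1: cheapest edge leaving the tree is 3-8 (12); add 3.
Step 2: cheapest edge leaving the tree is 3-4 (2); add 4.
Step 3: cheapest edge leaving the tree is 2-3 (3); add 2.
Step 4: cheapest edge leaving the tree is 3-6 (7); add 6.
Step 5: cheapest edge leaving the tree is 1-6 (6); add 1.
Step 6: cheapest edge leaving the tree is 1-5 (2); add 5.
Step 7: cheapest edge leaving the tree is 4-7 (8); add 7.
Vertex order: 8, 3, 4, 2, 6, 1, 5, 7. The 7th vertex is 5.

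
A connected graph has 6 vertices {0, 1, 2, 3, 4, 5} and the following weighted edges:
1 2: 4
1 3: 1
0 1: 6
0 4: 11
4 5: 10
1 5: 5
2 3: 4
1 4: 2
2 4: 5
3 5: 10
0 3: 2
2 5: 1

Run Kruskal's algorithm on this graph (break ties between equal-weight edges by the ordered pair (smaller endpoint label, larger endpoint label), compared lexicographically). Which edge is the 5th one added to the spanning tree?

Kruskal's algorithm — process edges by increasing weight (ties by edge label):
1 3 (1): add. Components now {0} {1,3} {2} {4} {5}
2 5 (1): add. Components now {0} {1,3} {2,5} {4}
0 3 (2): add. Components now {0,1,3} {2,5} {4}
1 4 (2): add. Components now {0,1,3,4} {2,5}
1 2 (4): add. Components now {0,1,2,3,4,5}
The 5th edge added is 1 2.

1-2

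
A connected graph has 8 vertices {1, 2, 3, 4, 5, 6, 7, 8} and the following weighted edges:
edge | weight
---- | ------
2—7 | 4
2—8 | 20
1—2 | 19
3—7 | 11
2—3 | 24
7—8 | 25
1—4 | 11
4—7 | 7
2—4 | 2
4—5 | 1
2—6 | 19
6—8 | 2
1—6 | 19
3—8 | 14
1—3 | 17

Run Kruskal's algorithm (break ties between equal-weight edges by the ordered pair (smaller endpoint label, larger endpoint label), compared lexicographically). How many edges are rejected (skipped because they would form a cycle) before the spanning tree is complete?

Kruskal: consider edges lightest-first.
4—5 (1): add — endpoints in different components.
2—4 (2): add — endpoints in different components.
6—8 (2): add — endpoints in different components.
2—7 (4): add — endpoints in different components.
4—7 (7): skip — 4 and 7 already connected.
1—4 (11): add — endpoints in different components.
3—7 (11): add — endpoints in different components.
3—8 (14): add — endpoints in different components.
Edges rejected before the tree was complete: 1.

1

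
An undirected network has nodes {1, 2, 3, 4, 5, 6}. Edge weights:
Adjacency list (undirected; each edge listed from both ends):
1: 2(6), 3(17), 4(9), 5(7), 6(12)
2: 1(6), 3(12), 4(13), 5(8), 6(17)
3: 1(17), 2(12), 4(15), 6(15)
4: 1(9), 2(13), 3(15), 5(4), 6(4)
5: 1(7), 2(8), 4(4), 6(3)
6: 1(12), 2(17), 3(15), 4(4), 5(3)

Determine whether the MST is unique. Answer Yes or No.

Kruskal's algorithm — process edges by increasing weight (ties by edge label):
5–6 (3): add — endpoints in different components.
4–5 (4): add — endpoints in different components.
4–6 (4): skip — 4 and 6 already connected.
1–2 (6): add — endpoints in different components.
1–5 (7): add — endpoints in different components.
2–5 (8): skip — 2 and 5 already connected.
1–4 (9): skip — 1 and 4 already connected.
1–6 (12): skip — 1 and 6 already connected.
2–3 (12): add — endpoints in different components.
Non-tree edge 4–6 has weight 4, equal to the heaviest edge on its tree cycle — swapping gives another MST of the same weight. Not unique.

No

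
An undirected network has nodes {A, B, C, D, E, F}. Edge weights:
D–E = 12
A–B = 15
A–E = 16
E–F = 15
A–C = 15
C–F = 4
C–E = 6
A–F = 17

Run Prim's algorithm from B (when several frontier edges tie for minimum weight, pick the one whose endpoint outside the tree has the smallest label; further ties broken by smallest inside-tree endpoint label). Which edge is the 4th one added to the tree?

Prim's algorithm from B:
Step 1: frontier [A–B 15] → take A–B (15); add A.
Step 2: frontier [A–C 15, A–E 16, A–F 17] → take A–C (15); add C.
Step 3: frontier [A–E 16, A–F 17, C–F 4, C–E 6] → take C–F (4); add F.
Step 4: frontier [A–E 16, C–E 6, E–F 15] → take C–E (6); add E.
Step 5: frontier [D–E 12] → take D–E (12); add D.
The 4th edge added is C–E.

C-E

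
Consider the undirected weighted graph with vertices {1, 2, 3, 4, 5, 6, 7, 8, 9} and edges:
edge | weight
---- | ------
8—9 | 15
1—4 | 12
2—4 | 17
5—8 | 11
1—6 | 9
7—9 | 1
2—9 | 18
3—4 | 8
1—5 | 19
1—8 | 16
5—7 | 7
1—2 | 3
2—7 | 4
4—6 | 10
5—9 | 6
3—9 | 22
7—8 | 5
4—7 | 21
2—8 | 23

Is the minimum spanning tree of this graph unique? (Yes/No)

Yes

Sort edges by weight, then run Kruskal:
7—9 (1): add — endpoints in different components.
1—2 (3): add — endpoints in different components.
2—7 (4): add — endpoints in different components.
7—8 (5): add — endpoints in different components.
5—9 (6): add — endpoints in different components.
5—7 (7): skip — 5 and 7 already connected.
3—4 (8): add — endpoints in different components.
1—6 (9): add — endpoints in different components.
4—6 (10): add — endpoints in different components.
Every non-tree edge has weight strictly greater than the heaviest edge on the tree path between its endpoints, so the MST is unique.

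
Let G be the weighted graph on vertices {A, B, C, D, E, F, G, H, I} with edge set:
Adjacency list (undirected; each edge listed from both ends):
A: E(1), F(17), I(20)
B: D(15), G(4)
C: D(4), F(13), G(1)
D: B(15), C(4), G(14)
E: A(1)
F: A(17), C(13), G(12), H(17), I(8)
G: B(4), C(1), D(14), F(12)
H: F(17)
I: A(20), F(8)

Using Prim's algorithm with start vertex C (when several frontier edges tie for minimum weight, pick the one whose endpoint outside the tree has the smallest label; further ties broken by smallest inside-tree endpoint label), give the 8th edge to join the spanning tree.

Grow the tree from C using Prim:
Step 1: cheapest edge leaving the tree is C-G (1); add G.
Step 2: cheapest edge leaving the tree is B-G (4); add B.
Step 3: cheapest edge leaving the tree is C-D (4); add D.
Step 4: cheapest edge leaving the tree is F-G (12); add F.
Step 5: cheapest edge leaving the tree is F-I (8); add I.
Step 6: cheapest edge leaving the tree is A-F (17); add A.
Step 7: cheapest edge leaving the tree is A-E (1); add E.
Step 8: cheapest edge leaving the tree is F-H (17); add H.
The 8th edge added is F-H.

F-H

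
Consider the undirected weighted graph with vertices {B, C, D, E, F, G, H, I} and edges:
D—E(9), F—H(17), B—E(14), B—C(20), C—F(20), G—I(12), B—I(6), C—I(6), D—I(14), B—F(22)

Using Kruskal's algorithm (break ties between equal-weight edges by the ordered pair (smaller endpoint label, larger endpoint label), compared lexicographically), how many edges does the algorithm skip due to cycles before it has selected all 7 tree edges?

2

Kruskal's algorithm — process edges by increasing weight (ties by edge label):
B—I (6): add — endpoints in different components.
C—I (6): add — endpoints in different components.
D—E (9): add — endpoints in different components.
G—I (12): add — endpoints in different components.
B—E (14): add — endpoints in different components.
D—I (14): skip — D and I already connected.
F—H (17): add — endpoints in different components.
B—C (20): skip — B and C already connected.
C—F (20): add — endpoints in different components.
Edges rejected before the tree was complete: 2.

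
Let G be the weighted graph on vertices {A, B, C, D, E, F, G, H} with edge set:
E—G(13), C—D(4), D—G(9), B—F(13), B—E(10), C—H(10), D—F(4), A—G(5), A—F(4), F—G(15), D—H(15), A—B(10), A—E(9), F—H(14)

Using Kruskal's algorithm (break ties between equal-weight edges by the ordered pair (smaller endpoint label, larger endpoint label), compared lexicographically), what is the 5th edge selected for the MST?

Sort edges by weight, then run Kruskal:
A—F (4): add — endpoints in different components.
C—D (4): add — endpoints in different components.
D—F (4): add — endpoints in different components.
A—G (5): add — endpoints in different components.
A—E (9): add — endpoints in different components.
D—G (9): skip — D and G already connected.
A—B (10): add — endpoints in different components.
B—E (10): skip — B and E already connected.
C—H (10): add — endpoints in different components.
The 5th edge added is A—E.

A-E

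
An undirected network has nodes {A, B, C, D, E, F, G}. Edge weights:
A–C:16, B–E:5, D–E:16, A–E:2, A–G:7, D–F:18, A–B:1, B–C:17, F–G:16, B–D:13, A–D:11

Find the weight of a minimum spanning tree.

53

Prim's algorithm from E:
Step 1: frontier [A–E 2, B–E 5, D–E 16] → take A–E (2); add A.
Step 2: frontier [A–B 1, A–G 7, A–D 11, A–C 16, B–E 5, D–E 16] → take A–B (1); add B.
Step 3: frontier [A–G 7, A–D 11, A–C 16, B–D 13, B–C 17, D–E 16] → take A–G (7); add G.
Step 4: frontier [A–D 11, A–C 16, B–D 13, B–C 17, D–E 16, F–G 16] → take A–D (11); add D.
Step 5: frontier [A–C 16, B–C 17, D–F 18, F–G 16] → take A–C (16); add C.
Step 6: frontier [D–F 18, F–G 16] → take F–G (16); add F.
MST edges: A–E, A–B, A–G, A–D, A–C, F–G; total weight 2+1+7+11+16+16 = 53.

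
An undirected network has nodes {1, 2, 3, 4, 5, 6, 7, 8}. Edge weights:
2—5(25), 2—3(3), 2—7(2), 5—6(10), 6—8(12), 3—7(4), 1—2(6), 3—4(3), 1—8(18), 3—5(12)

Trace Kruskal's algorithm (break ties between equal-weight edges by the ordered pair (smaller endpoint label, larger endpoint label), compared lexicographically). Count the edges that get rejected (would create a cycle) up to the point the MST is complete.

Kruskal: consider edges lightest-first.
2—7 (2): add — endpoints in different components.
2—3 (3): add — endpoints in different components.
3—4 (3): add — endpoints in different components.
3—7 (4): skip — 3 and 7 already connected.
1—2 (6): add — endpoints in different components.
5—6 (10): add — endpoints in different components.
3—5 (12): add — endpoints in different components.
6—8 (12): add — endpoints in different components.
Edges rejected before the tree was complete: 1.

1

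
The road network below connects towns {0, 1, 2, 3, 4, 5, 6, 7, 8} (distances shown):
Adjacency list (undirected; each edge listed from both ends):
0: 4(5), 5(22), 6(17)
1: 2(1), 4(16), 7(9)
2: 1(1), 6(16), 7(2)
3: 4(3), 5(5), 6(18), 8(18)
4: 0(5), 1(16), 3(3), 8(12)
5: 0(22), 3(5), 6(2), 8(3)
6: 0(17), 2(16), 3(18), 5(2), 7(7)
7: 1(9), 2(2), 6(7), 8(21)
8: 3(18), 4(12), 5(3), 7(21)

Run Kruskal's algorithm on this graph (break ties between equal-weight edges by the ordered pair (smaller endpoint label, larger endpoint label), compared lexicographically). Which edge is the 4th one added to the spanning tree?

3-4

Sort edges by weight, then run Kruskal:
1-2 (1): add — endpoints in different components.
2-7 (2): add — endpoints in different components.
5-6 (2): add — endpoints in different components.
3-4 (3): add — endpoints in different components.
5-8 (3): add — endpoints in different components.
0-4 (5): add — endpoints in different components.
3-5 (5): add — endpoints in different components.
6-7 (7): add — endpoints in different components.
The 4th edge added is 3-4.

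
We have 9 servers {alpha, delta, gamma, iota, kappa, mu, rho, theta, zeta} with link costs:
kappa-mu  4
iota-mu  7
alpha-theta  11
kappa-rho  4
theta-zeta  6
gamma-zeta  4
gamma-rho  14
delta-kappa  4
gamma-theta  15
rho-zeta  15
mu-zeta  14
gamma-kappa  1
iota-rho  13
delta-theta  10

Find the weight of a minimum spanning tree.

Kruskal: consider edges lightest-first.
gamma-kappa (1): add — endpoints in different components.
delta-kappa (4): add — endpoints in different components.
gamma-zeta (4): add — endpoints in different components.
kappa-mu (4): add — endpoints in different components.
kappa-rho (4): add — endpoints in different components.
theta-zeta (6): add — endpoints in different components.
iota-mu (7): add — endpoints in different components.
delta-theta (10): skip — theta and delta already connected.
alpha-theta (11): add — endpoints in different components.
MST edges: gamma-kappa, delta-kappa, gamma-zeta, kappa-mu, kappa-rho, theta-zeta, iota-mu, alpha-theta; total weight 1+4+4+4+4+6+7+11 = 41.

41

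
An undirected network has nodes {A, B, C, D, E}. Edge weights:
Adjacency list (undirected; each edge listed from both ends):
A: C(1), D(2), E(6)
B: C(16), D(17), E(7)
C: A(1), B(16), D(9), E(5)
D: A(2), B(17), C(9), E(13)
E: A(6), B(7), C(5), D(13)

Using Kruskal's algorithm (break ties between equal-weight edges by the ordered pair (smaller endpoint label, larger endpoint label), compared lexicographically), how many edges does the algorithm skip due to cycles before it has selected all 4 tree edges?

1

Sort edges by weight, then run Kruskal:
A C (1): add — endpoints in different components.
A D (2): add — endpoints in different components.
C E (5): add — endpoints in different components.
A E (6): skip — A and E already connected.
B E (7): add — endpoints in different components.
Edges rejected before the tree was complete: 1.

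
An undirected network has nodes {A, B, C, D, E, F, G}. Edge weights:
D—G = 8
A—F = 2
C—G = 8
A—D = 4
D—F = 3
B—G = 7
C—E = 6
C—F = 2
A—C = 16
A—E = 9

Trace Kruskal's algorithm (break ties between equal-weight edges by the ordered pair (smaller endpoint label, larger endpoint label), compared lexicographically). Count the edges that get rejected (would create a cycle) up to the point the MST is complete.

1

Kruskal: consider edges lightest-first.
A—F (2): add — endpoints in different components.
C—F (2): add — endpoints in different components.
D—F (3): add — endpoints in different components.
A—D (4): skip — A and D already connected.
C—E (6): add — endpoints in different components.
B—G (7): add — endpoints in different components.
C—G (8): add — endpoints in different components.
Edges rejected before the tree was complete: 1.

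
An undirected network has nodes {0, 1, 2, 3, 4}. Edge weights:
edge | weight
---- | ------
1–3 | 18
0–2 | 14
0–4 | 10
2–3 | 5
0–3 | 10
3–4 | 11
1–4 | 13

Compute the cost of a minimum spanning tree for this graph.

Sort edges by weight, then run Kruskal:
2–3 (5): add — endpoints in different components.
0–3 (10): add — endpoints in different components.
0–4 (10): add — endpoints in different components.
3–4 (11): skip — 3 and 4 already connected.
1–4 (13): add — endpoints in different components.
MST edges: 2–3, 0–3, 0–4, 1–4; total weight 5+10+10+13 = 38.

38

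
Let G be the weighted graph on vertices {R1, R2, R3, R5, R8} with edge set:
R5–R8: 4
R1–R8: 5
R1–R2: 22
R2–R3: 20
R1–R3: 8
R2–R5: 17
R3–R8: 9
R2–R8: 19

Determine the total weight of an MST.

Prim, starting at R2.
Step 1: frontier [R2–R5 17, R2–R8 19, R2–R3 20, R1–R2 22] → take R2–R5 (17); add R5.
Step 2: frontier [R2–R8 19, R2–R3 20, R1–R2 22, R5–R8 4] → take R5–R8 (4); add R8.
Step 3: frontier [R2–R3 20, R1–R2 22, R1–R8 5, R3–R8 9] → take R1–R8 (5); add R1.
Step 4: frontier [R1–R3 8, R2–R3 20, R3–R8 9] → take R1–R3 (8); add R3.
MST edges: R2–R5, R5–R8, R1–R8, R1–R3; total weight 17+4+5+8 = 34.

34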